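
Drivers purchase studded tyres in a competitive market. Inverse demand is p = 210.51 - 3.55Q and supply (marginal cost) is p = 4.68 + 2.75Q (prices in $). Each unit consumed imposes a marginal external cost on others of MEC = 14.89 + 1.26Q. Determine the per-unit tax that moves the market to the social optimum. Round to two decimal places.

Social marginal benefit = demand − MEC = 195.62 - 4.81Q.
Set SMB = MC: 195.62 - 4.81Q = 4.68 + 2.75Q → Q* = 25.2566.
The Pigouvian tax equals MEC at Q*: 14.89 + 1.26×25.2566 = 46.7133.

tax = $46.71 per unit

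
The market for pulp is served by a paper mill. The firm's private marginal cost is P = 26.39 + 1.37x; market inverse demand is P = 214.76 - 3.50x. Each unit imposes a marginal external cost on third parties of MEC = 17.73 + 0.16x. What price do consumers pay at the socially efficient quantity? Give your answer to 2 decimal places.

P = 96.02

Social marginal cost = private MC + MEC = 44.12 + 1.53x.
Set SMC = demand: 44.12 + 1.53x = 214.76 - 3.50x → x* = 33.9245.
Consumer price on the demand curve at x*: 214.76 − 3.50×33.9245 = 96.0243.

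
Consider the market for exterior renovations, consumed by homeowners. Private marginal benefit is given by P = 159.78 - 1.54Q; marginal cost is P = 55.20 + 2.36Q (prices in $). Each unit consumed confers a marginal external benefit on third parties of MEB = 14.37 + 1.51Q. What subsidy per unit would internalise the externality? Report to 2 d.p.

Social marginal benefit = demand + MEB = 174.15 - 0.03Q.
Set SMB = MC: 174.15 - 0.03Q = 55.20 + 2.36Q → Q* = 49.7699.
The Pigouvian subsidy equals MEB at Q*: 14.37 + 1.51×49.7699 = 89.5225.

subsidy = $89.52 per unit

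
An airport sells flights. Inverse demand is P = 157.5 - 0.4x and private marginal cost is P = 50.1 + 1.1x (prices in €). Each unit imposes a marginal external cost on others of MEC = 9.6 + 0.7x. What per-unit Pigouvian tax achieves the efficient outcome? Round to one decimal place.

Social marginal cost = private MC + MEC = 59.7 + 1.8x.
Set SMC = demand: 59.7 + 1.8x = 157.5 - 0.4x → x* = 44.4545.
The Pigouvian tax equals MEC at x*: 9.6 + 0.7×44.4545 = 40.7182.

tax = €40.7 per unit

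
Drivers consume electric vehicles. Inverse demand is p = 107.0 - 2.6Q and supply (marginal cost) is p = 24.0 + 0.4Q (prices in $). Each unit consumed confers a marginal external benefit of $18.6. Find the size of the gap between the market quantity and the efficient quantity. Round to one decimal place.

6.2 units

Market equilibrium (private): 24.0 + 0.4Q = 107.0 - 2.6Q → Q_m = 27.6667.
Social marginal benefit = demand + MEB = 125.6 - 2.6Q.
Set SMB = MC: 125.6 - 2.6Q = 24.0 + 0.4Q → Q* = 33.8667.
Gap = |27.6667 − 33.8667| = 6.2000.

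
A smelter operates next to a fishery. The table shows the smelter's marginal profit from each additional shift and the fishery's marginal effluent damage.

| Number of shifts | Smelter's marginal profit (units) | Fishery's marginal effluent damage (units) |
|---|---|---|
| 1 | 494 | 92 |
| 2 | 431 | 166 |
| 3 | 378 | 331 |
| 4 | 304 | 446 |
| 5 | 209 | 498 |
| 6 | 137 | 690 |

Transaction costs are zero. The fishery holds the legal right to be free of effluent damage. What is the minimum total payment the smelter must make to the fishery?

589

Efficient level: marginal profit ≥ marginal effluent damage through level 3, so k* = 3.
With the fishery holding the right, the smelter must at least compensate total damage at k*: 92 + 166 + 331 = 589.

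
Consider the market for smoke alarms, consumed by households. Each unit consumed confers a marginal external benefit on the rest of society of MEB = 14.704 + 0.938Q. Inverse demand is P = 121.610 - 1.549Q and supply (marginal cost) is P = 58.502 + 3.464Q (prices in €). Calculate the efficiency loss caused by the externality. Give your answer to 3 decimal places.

Market equilibrium (private): 58.502 + 3.464Q = 121.610 - 1.549Q → Q_m = 12.5889.
Social marginal benefit = demand + MEB = 136.314 - 0.611Q.
Set SMB = MC: 136.314 - 0.611Q = 58.502 + 3.464Q → Q* = 19.0950.
Height of the DWL triangle at Q_m is SMB(Q_m) − MC(Q_m) = MEB(Q_m) = 26.5124.
DWL = ½ × 6.5061 × 26.5124 = 86.2462.

DWL = €86.246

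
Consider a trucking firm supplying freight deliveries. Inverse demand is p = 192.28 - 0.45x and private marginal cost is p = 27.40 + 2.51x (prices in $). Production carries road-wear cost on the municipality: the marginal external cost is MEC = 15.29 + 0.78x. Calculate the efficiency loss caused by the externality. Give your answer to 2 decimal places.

DWL = $461.25

Market equilibrium (private): 27.40 + 2.51x = 192.28 - 0.45x → x_m = 55.7027.
Social marginal cost = private MC + MEC = 42.69 + 3.29x.
Set SMC = demand: 42.69 + 3.29x = 192.28 - 0.45x → x* = 39.9973.
Height of the DWL triangle at x_m is SMC(x_m) − demand(x_m) = MEC(x_m) = 58.7381.
DWL = ½ × 15.7054 × 58.7381 = 461.2527.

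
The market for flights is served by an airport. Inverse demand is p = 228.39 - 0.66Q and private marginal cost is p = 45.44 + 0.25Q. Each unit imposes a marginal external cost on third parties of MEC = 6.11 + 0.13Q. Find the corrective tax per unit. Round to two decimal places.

Social marginal cost = private MC + MEC = 51.55 + 0.38Q.
Set SMC = demand: 51.55 + 0.38Q = 228.39 - 0.66Q → Q* = 170.0385.
The Pigouvian tax equals MEC at Q*: 6.11 + 0.13×170.0385 = 28.2150.

tax = 28.22 per unit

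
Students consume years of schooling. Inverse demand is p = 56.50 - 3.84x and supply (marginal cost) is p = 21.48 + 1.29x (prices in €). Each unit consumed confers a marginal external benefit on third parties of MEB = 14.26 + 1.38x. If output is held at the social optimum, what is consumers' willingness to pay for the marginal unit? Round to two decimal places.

Social marginal benefit = demand + MEB = 70.76 - 2.46x.
Set SMB = MC: 70.76 - 2.46x = 21.48 + 1.29x → x* = 13.1413.
Consumer price on the demand curve at x*: 56.50 − 3.84×13.1413 = 6.0374.

P = €6.04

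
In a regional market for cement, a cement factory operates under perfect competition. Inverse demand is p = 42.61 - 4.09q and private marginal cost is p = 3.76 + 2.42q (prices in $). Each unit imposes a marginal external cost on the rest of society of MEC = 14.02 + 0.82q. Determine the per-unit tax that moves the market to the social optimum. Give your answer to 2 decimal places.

tax = $16.80 per unit

Social marginal cost = private MC + MEC = 17.78 + 3.24q.
Set SMC = demand: 17.78 + 3.24q = 42.61 - 4.09q → q* = 3.3874.
The Pigouvian tax equals MEC at q*: 14.02 + 0.82×3.3874 = 16.7977.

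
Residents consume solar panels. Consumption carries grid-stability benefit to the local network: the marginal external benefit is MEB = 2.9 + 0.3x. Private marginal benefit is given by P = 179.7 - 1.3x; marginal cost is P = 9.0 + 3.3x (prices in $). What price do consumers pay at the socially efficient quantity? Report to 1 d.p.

Social marginal benefit = demand + MEB = 182.6 - x.
Set SMB = MC: 182.6 - x = 9.0 + 3.3x → x* = 40.3721.
Consumer price on the demand curve at x*: 179.7 − 1.3×40.3721 = 127.2163.

P = $127.2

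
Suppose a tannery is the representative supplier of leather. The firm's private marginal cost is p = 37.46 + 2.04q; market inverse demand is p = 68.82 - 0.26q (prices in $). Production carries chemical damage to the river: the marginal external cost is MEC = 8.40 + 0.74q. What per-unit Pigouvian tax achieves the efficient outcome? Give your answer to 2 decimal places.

Social marginal cost = private MC + MEC = 45.86 + 2.78q.
Set SMC = demand: 45.86 + 2.78q = 68.82 - 0.26q → q* = 7.5526.
The Pigouvian tax equals MEC at q*: 8.40 + 0.74×7.5526 = 13.9889.

tax = $13.99 per unit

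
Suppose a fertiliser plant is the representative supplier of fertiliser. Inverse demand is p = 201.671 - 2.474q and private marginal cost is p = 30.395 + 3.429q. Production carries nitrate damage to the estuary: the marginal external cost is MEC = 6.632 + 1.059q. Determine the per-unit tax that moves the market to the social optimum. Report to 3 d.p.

Social marginal cost = private MC + MEC = 37.027 + 4.488q.
Set SMC = demand: 37.027 + 4.488q = 201.671 - 2.474q → q* = 23.6490.
The Pigouvian tax equals MEC at q*: 6.632 + 1.059×23.6490 = 31.6763.

tax = 31.676 per unit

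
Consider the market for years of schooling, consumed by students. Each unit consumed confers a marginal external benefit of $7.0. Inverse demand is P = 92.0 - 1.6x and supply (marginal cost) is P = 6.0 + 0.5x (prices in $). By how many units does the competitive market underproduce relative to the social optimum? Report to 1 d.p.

3.3 units

Market equilibrium (private): 6.0 + 0.5x = 92.0 - 1.6x → x_m = 40.9524.
Social marginal benefit = demand + MEB = 99.0 - 1.6x.
Set SMB = MC: 99.0 - 1.6x = 6.0 + 0.5x → x* = 44.2857.
Gap = |40.9524 − 44.2857| = 3.3333.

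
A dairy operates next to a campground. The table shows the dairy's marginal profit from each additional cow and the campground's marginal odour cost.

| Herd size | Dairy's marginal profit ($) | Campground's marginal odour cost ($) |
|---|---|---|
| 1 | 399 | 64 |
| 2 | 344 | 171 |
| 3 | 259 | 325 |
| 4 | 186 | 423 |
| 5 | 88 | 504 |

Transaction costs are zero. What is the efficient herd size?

Bargaining reaches the level where marginal profit last exceeds marginal odour cost.
That holds through level 2 (344 ≥ 171) but not at 3 (259 < 325).

2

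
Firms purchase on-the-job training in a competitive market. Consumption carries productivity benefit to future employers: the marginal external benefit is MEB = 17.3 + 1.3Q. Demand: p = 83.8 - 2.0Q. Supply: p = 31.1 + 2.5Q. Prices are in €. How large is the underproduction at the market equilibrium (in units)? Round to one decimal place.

Market equilibrium (private): 31.1 + 2.5Q = 83.8 - 2.0Q → Q_m = 11.7111.
Social marginal benefit = demand + MEB = 101.1 - 0.7Q.
Set SMB = MC: 101.1 - 0.7Q = 31.1 + 2.5Q → Q* = 21.8750.
Gap = |11.7111 − 21.8750| = 10.1639.

10.2 units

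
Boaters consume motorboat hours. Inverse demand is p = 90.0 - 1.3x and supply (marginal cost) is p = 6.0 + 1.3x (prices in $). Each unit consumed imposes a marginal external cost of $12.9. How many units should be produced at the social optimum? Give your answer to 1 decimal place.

x* = 27.3

Social marginal benefit = demand − MEC = 77.1 - 1.3x.
Set SMB = MC: 77.1 - 1.3x = 6.0 + 1.3x → x* = 27.3462.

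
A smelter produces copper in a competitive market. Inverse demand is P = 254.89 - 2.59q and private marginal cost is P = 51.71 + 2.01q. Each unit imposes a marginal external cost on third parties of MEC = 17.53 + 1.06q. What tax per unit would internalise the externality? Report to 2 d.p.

tax = 52.30 per unit

Social marginal cost = private MC + MEC = 69.24 + 3.07q.
Set SMC = demand: 69.24 + 3.07q = 254.89 - 2.59q → q* = 32.8004.
The Pigouvian tax equals MEC at q*: 17.53 + 1.06×32.8004 = 52.2984.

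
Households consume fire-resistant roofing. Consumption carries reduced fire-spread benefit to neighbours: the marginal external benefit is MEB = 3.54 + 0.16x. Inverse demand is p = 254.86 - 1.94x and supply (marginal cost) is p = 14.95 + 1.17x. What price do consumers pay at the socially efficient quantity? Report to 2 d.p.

Social marginal benefit = demand + MEB = 258.40 - 1.78x.
Set SMB = MC: 258.40 - 1.78x = 14.95 + 1.17x → x* = 82.5254.
Consumer price on the demand curve at x*: 254.86 − 1.94×82.5254 = 94.7607.

P = 94.76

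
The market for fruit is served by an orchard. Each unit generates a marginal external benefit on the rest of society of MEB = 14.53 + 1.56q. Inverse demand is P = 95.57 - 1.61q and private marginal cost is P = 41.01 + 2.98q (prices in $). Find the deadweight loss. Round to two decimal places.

Market equilibrium (private): 41.01 + 2.98q = 95.57 - 1.61q → q_m = 11.8867.
Social marginal cost = private MC − MEB = 26.48 + 1.42q.
Set SMC = demand: 26.48 + 1.42q = 95.57 - 1.61q → q* = 22.8020.
Between q* and q_m the wedge demand − SMC runs linearly from 0 to MEB(q_m), so the loss is a triangle.
DWL = ½ × 10.9153 × 33.0733 = 180.5025.

DWL = $180.50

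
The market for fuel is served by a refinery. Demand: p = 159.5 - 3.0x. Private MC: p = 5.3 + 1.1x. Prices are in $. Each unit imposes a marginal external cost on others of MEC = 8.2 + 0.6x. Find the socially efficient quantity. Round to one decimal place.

x* = 31.1

Social marginal cost = private MC + MEC = 13.5 + 1.7x.
Set SMC = demand: 13.5 + 1.7x = 159.5 - 3.0x → x* = 31.0638.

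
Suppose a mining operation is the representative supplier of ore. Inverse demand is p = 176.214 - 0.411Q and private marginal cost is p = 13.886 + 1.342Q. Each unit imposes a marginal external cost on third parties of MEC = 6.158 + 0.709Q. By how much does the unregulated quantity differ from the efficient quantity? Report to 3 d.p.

29.168 units

Market equilibrium (private): 13.886 + 1.342Q = 176.214 - 0.411Q → Q_m = 92.6001.
Social marginal cost = private MC + MEC = 20.044 + 2.051Q.
Set SMC = demand: 20.044 + 2.051Q = 176.214 - 0.411Q → Q* = 63.4322.
Gap = |92.6001 − 63.4322| = 29.1679.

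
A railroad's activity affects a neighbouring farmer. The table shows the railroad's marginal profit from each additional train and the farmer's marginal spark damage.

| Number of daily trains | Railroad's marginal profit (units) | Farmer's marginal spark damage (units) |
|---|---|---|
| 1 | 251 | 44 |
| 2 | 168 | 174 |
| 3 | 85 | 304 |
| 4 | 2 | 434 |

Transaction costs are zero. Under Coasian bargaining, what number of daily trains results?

1

Bargaining reaches the level where marginal profit last exceeds marginal spark damage.
That holds through level 1 (251 ≥ 44) but not at 2 (168 < 174).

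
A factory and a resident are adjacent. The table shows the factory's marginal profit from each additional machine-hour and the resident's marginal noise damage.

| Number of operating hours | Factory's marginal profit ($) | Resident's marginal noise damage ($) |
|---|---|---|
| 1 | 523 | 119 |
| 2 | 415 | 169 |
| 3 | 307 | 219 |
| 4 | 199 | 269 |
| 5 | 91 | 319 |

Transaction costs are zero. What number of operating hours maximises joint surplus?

3

Bargaining reaches the level where marginal profit last exceeds marginal noise damage.
That holds through level 3 (307 ≥ 219) but not at 4 (199 < 269).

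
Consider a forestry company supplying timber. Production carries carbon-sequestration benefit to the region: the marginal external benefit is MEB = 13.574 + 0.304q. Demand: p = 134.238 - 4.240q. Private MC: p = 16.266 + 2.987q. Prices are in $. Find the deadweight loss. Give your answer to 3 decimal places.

DWL = $24.816

Market equilibrium (private): 16.266 + 2.987q = 134.238 - 4.240q → q_m = 16.3238.
Social marginal cost = private MC − MEB = 2.692 + 2.683q.
Set SMC = demand: 2.692 + 2.683q = 134.238 - 4.240q → q* = 19.0013.
The welfare-loss triangle has base |q_m − q*| and height MEB(q_m) (the vertical gap between SMC and demand is zero at q* and MEB at q_m).
DWL = ½ × 2.6775 × 18.5364 = 24.8156.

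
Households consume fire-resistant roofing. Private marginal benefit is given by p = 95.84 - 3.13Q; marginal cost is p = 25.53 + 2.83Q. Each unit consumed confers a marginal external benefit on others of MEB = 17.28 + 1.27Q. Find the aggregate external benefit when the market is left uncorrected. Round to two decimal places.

292.22

Market equilibrium (private): 25.53 + 2.83Q = 95.84 - 3.13Q → Q_m = 11.7970.
Total external benefit = ∫₀^{Q_m} (17.28 + 1.27Q) dQ = 17.28×11.7970 + ½×1.27×11.7970² = 292.2246.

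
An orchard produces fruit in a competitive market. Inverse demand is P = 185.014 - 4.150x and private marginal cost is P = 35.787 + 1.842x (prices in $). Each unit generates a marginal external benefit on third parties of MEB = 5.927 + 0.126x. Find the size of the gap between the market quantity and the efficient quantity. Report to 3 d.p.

Market equilibrium (private): 35.787 + 1.842x = 185.014 - 4.150x → x_m = 24.9044.
Social marginal cost = private MC − MEB = 29.860 + 1.716x.
Set SMC = demand: 29.860 + 1.716x = 185.014 - 4.150x → x* = 26.4497.
Gap = |24.9044 − 26.4497| = 1.5453.

1.545 units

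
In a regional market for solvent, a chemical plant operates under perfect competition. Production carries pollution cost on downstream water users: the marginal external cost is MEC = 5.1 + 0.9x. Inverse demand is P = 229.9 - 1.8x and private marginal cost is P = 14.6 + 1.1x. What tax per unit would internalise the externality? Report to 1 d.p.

tax = 54.9 per unit

Social marginal cost = private MC + MEC = 19.7 + 2.0x.
Set SMC = demand: 19.7 + 2.0x = 229.9 - 1.8x → x* = 55.3158.
The Pigouvian tax equals MEC at x*: 5.1 + 0.9×55.3158 = 54.8842.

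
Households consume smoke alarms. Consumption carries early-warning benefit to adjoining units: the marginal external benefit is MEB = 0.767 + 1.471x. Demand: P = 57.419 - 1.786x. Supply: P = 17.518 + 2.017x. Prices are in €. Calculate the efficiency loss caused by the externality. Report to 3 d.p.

DWL = €56.274

Market equilibrium (private): 17.518 + 2.017x = 57.419 - 1.786x → x_m = 10.4920.
Social marginal benefit = demand + MEB = 58.186 - 0.315x.
Set SMB = MC: 58.186 - 0.315x = 17.518 + 2.017x → x* = 17.4391.
Height of the DWL triangle at x_m is SMB(x_m) − MC(x_m) = MEB(x_m) = 16.2007.
DWL = ½ × 6.9471 × 16.2007 = 56.2739.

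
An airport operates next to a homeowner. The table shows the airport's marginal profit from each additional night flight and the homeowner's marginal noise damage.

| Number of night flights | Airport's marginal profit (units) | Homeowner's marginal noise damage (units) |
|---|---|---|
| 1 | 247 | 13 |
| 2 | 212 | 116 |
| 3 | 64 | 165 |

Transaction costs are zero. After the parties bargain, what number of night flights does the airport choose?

2

Bargaining reaches the level where marginal profit last exceeds marginal noise damage.
That holds through level 2 (212 ≥ 116) but not at 3 (64 < 165).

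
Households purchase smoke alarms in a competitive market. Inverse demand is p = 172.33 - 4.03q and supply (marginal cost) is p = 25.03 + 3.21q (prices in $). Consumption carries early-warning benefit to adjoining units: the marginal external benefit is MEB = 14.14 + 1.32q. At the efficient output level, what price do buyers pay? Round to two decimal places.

Social marginal benefit = demand + MEB = 186.47 - 2.71q.
Set SMB = MC: 186.47 - 2.71q = 25.03 + 3.21q → q* = 27.2703.
Consumer price on the demand curve at q*: 172.33 − 4.03×27.2703 = 62.4307.

P = $62.43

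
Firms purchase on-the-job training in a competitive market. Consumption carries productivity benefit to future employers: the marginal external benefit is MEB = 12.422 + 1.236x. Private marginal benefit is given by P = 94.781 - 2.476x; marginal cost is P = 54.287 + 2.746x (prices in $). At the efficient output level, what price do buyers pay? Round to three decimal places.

Social marginal benefit = demand + MEB = 107.203 - 1.240x.
Set SMB = MC: 107.203 - 1.240x = 54.287 + 2.746x → x* = 13.2755.
Consumer price on the demand curve at x*: 94.781 − 2.476×13.2755 = 61.9109.

P = $61.911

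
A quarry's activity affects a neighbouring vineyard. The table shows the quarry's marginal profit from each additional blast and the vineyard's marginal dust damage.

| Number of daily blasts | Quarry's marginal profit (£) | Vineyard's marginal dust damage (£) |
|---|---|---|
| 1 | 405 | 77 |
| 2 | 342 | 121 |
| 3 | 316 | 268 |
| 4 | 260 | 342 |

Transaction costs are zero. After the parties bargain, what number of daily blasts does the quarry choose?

Bargaining reaches the level where marginal profit last exceeds marginal dust damage.
That holds through level 3 (316 ≥ 268) but not at 4 (260 < 342).

3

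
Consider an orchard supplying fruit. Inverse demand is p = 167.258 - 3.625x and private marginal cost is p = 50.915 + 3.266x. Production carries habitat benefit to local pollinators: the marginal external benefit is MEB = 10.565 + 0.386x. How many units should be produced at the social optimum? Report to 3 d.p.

x* = 19.509

Social marginal cost = private MC − MEB = 40.350 + 2.880x.
Set SMC = demand: 40.350 + 2.880x = 167.258 - 3.625x → x* = 19.5093.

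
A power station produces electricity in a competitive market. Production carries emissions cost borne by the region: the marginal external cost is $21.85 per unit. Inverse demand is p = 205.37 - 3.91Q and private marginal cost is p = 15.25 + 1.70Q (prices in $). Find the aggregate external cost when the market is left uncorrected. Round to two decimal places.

$740.49

Market equilibrium (private): 15.25 + 1.70Q = 205.37 - 3.91Q → Q_m = 33.8895.
Total external cost = MEC × Q_m = 21.85 × 33.8895 = 740.4856.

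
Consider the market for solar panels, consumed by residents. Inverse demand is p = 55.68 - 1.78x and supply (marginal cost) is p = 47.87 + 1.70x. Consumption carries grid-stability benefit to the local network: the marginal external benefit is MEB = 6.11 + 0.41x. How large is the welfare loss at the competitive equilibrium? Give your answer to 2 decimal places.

DWL = 8.05

Market equilibrium (private): 47.87 + 1.70x = 55.68 - 1.78x → x_m = 2.2443.
Social marginal benefit = demand + MEB = 61.79 - 1.37x.
Set SMB = MC: 61.79 - 1.37x = 47.87 + 1.70x → x* = 4.5342.
Between x* and x_m the wedge SMB − MC runs linearly from 0 to MEB(x_m), so the loss is a triangle.
DWL = ½ × 2.2899 × 7.0301 = 8.0491.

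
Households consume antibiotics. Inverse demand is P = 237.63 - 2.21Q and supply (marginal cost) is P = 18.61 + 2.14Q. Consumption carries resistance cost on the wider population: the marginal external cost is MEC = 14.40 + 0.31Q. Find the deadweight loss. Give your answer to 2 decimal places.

Market equilibrium (private): 18.61 + 2.14Q = 237.63 - 2.21Q → Q_m = 50.3494.
Social marginal benefit = demand − MEC = 223.23 - 2.52Q.
Set SMB = MC: 223.23 - 2.52Q = 18.61 + 2.14Q → Q* = 43.9099.
The welfare-loss triangle has base |Q_m − Q*| and height MEC(Q_m) (the vertical gap between SMB and MC is zero at Q* and MEC at Q_m).
DWL = ½ × 6.4395 × 30.0083 = 96.6192.

DWL = 96.62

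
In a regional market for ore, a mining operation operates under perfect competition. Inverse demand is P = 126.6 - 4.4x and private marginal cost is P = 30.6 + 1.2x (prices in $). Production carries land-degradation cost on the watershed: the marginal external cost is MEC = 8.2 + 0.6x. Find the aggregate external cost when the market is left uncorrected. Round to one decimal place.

Market equilibrium (private): 30.6 + 1.2x = 126.6 - 4.4x → x_m = 17.1429.
Total external cost = ∫₀^{x_m} (8.2 + 0.6x) dx = 8.2×17.1429 + ½×0.6×17.1429² = 228.7355.

$228.7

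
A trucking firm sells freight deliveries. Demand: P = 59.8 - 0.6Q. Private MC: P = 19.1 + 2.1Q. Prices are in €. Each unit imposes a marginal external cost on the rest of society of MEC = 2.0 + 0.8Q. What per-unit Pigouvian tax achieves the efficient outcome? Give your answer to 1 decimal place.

Social marginal cost = private MC + MEC = 21.1 + 2.9Q.
Set SMC = demand: 21.1 + 2.9Q = 59.8 - 0.6Q → Q* = 11.0571.
The Pigouvian tax equals MEC at Q*: 2.0 + 0.8×11.0571 = 10.8457.

tax = €10.8 per unit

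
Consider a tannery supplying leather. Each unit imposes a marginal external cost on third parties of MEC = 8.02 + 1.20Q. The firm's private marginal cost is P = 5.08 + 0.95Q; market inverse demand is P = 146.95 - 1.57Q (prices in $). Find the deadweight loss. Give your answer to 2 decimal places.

Market equilibrium (private): 5.08 + 0.95Q = 146.95 - 1.57Q → Q_m = 56.2976.
Social marginal cost = private MC + MEC = 13.10 + 2.15Q.
Set SMC = demand: 13.10 + 2.15Q = 146.95 - 1.57Q → Q* = 35.9812.
The loss is the area between SMC and demand from Q* to Q_m; with linear curves that's a triangle of height MEC(Q_m).
DWL = ½ × 20.3164 × 75.5771 = 767.7273.

DWL = $767.73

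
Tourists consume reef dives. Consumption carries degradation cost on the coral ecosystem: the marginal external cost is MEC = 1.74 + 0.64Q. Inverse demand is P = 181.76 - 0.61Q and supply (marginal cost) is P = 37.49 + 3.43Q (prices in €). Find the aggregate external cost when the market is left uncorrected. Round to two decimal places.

Market equilibrium (private): 37.49 + 3.43Q = 181.76 - 0.61Q → Q_m = 35.7104.
Total external cost = ∫₀^{Q_m} (1.74 + 0.64Q) dQ = 1.74×35.7104 + ½×0.64×35.7104² = 470.2105.

€470.21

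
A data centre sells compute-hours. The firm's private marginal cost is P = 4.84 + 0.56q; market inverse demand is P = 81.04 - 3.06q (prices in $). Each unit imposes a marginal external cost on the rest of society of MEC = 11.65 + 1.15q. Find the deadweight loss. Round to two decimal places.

DWL = $134.77

Market equilibrium (private): 4.84 + 0.56q = 81.04 - 3.06q → q_m = 21.0497.
Social marginal cost = private MC + MEC = 16.49 + 1.71q.
Set SMC = demand: 16.49 + 1.71q = 81.04 - 3.06q → q* = 13.5325.
Between q* and q_m the wedge SMC − demand runs linearly from 0 to MEC(q_m), so the loss is a triangle.
DWL = ½ × 7.5172 × 35.8572 = 134.7729.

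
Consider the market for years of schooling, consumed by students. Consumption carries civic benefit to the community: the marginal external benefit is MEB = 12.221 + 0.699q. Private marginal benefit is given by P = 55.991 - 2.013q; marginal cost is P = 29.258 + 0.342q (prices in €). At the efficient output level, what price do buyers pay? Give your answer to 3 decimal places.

P = €8.639

Social marginal benefit = demand + MEB = 68.212 - 1.314q.
Set SMB = MC: 68.212 - 1.314q = 29.258 + 0.342q → q* = 23.5229.
Consumer price on the demand curve at q*: 55.991 − 2.013×23.5229 = 8.6394.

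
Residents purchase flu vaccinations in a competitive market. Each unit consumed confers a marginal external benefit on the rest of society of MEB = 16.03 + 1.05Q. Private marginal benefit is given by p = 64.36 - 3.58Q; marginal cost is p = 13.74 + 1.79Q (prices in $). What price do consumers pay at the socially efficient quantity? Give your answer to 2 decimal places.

Social marginal benefit = demand + MEB = 80.39 - 2.53Q.
Set SMB = MC: 80.39 - 2.53Q = 13.74 + 1.79Q → Q* = 15.4282.
Consumer price on the demand curve at Q*: 64.36 − 3.58×15.4282 = 9.1270.

P = $9.13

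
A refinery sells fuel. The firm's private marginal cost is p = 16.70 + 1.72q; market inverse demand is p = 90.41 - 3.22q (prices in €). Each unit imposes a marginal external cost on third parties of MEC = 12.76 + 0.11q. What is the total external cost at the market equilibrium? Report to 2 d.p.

€202.64

Market equilibrium (private): 16.70 + 1.72q = 90.41 - 3.22q → q_m = 14.9211.
Total external cost = ∫₀^{q_m} (12.76 + 0.11q) dq = 12.76×14.9211 + ½×0.11×14.9211² = 202.6384.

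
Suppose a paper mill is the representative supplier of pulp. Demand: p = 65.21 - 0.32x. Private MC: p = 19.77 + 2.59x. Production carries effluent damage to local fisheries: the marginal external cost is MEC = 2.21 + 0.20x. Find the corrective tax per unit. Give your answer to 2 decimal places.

tax = 4.99 per unit

Social marginal cost = private MC + MEC = 21.98 + 2.79x.
Set SMC = demand: 21.98 + 2.79x = 65.21 - 0.32x → x* = 13.9003.
The Pigouvian tax equals MEC at x*: 2.21 + 0.20×13.9003 = 4.9901.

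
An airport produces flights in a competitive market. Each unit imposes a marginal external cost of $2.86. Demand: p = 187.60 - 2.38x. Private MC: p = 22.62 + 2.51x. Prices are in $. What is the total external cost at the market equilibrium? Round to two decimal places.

$96.49

Market equilibrium (private): 22.62 + 2.51x = 187.60 - 2.38x → x_m = 33.7382.
Total external cost = MEC × x_m = 2.86 × 33.7382 = 96.4913.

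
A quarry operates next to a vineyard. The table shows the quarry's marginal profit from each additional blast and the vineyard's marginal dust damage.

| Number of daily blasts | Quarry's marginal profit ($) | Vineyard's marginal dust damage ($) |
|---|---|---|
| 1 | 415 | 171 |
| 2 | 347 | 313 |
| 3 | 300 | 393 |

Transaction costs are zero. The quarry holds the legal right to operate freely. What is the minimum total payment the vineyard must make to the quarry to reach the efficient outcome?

$300

Left alone the quarry would choose level 3 (marginal profit stays positive).
Efficient level: k* = 2 (marginal profit ≥ marginal dust damage through 2).
The vineyard must at least cover the quarry's forgone profit from cutting 3→2: 300 = 300.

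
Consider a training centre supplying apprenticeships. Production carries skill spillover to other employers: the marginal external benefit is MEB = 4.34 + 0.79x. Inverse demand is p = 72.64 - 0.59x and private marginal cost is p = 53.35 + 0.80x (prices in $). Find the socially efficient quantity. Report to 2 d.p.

Social marginal cost = private MC − MEB = 49.01 + 0.01x.
Set SMC = demand: 49.01 + 0.01x = 72.64 - 0.59x → x* = 39.3833.

x* = 39.38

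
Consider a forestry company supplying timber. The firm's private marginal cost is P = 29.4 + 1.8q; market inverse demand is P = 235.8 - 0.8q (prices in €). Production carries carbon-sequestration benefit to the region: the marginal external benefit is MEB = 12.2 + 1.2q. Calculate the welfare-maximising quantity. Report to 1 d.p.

Social marginal cost = private MC − MEB = 17.2 + 0.6q.
Set SMC = demand: 17.2 + 0.6q = 235.8 - 0.8q → q* = 156.1429.

q* = 156.1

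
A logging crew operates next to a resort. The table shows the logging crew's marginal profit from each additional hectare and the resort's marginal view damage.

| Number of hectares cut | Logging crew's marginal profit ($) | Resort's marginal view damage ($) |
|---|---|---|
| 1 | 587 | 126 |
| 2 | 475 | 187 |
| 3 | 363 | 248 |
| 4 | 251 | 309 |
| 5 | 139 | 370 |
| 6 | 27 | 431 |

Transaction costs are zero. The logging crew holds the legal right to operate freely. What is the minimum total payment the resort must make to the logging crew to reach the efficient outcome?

Left alone the logging crew would choose level 6 (marginal profit stays positive).
Efficient level: k* = 3 (marginal profit ≥ marginal view damage through 3).
The resort must at least cover the logging crew's forgone profit from cutting 6→3: 251 + 139 + 27 = 417.

$417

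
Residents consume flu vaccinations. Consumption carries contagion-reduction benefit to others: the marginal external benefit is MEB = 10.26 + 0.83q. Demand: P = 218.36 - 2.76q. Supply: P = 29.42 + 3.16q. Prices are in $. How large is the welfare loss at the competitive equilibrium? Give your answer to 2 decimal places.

DWL = $132.67

Market equilibrium (private): 29.42 + 3.16q = 218.36 - 2.76q → q_m = 31.9155.
Social marginal benefit = demand + MEB = 228.62 - 1.93q.
Set SMB = MC: 228.62 - 1.93q = 29.42 + 3.16q → q* = 39.1356.
Height of the DWL triangle at q_m is SMB(q_m) − MC(q_m) = MEB(q_m) = 36.7499.
DWL = ½ × 7.2201 × 36.7499 = 132.6690.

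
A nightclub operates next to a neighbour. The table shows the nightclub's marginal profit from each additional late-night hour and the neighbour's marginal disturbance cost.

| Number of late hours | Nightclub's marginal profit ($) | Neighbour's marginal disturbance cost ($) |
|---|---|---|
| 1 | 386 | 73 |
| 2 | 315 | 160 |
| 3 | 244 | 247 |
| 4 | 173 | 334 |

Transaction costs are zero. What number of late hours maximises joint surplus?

2

Bargaining reaches the level where marginal profit last exceeds marginal disturbance cost.
That holds through level 2 (315 ≥ 160) but not at 3 (244 < 247).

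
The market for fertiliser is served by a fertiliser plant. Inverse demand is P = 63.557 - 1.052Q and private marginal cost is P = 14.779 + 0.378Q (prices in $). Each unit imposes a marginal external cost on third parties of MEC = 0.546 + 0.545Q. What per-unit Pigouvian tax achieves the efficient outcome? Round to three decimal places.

tax = $13.856 per unit

Social marginal cost = private MC + MEC = 15.325 + 0.923Q.
Set SMC = demand: 15.325 + 0.923Q = 63.557 - 1.052Q → Q* = 24.4213.
The Pigouvian tax equals MEC at Q*: 0.546 + 0.545×24.4213 = 13.8556.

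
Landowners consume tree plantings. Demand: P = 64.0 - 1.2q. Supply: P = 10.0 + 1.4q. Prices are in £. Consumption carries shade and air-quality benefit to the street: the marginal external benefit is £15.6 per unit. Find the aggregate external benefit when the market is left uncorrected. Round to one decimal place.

£324.0

Market equilibrium (private): 10.0 + 1.4q = 64.0 - 1.2q → q_m = 20.7692.
Total external benefit = MEB × q_m = 15.6 × 20.7692 = 323.9995.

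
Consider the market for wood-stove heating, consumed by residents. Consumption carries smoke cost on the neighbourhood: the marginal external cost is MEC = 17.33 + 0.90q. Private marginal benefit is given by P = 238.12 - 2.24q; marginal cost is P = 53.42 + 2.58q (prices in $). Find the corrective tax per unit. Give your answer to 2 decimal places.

tax = $43.66 per unit

Social marginal benefit = demand − MEC = 220.79 - 3.14q.
Set SMB = MC: 220.79 - 3.14q = 53.42 + 2.58q → q* = 29.2605.
The Pigouvian tax equals MEC at q*: 17.33 + 0.90×29.2605 = 43.6645.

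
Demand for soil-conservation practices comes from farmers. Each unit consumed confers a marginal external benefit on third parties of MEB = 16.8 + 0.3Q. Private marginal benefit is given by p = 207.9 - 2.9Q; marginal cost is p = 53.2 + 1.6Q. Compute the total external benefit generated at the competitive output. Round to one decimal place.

754.8

Market equilibrium (private): 53.2 + 1.6Q = 207.9 - 2.9Q → Q_m = 34.3778.
Total external benefit = ∫₀^{Q_m} (16.8 + 0.3Q) dQ = 16.8×34.3778 + ½×0.3×34.3778² = 754.8220.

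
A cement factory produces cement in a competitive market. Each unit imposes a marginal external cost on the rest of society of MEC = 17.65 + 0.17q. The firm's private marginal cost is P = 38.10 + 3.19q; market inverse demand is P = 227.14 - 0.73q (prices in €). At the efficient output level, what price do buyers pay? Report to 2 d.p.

P = €196.55

Social marginal cost = private MC + MEC = 55.75 + 3.36q.
Set SMC = demand: 55.75 + 3.36q = 227.14 - 0.73q → q* = 41.9046.
Consumer price on the demand curve at q*: 227.14 − 0.73×41.9046 = 196.5496.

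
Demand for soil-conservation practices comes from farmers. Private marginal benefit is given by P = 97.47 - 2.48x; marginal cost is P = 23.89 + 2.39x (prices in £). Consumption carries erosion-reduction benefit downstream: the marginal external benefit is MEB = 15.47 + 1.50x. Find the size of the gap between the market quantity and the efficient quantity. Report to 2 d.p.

Market equilibrium (private): 23.89 + 2.39x = 97.47 - 2.48x → x_m = 15.1088.
Social marginal benefit = demand + MEB = 112.94 - 0.98x.
Set SMB = MC: 112.94 - 0.98x = 23.89 + 2.39x → x* = 26.4243.
Gap = |15.1088 − 26.4243| = 11.3155.

11.32 units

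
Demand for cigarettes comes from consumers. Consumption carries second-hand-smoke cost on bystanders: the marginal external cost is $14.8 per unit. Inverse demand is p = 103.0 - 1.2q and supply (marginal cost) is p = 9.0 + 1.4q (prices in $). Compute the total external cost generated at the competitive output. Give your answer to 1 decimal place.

$535.1

Market equilibrium (private): 9.0 + 1.4q = 103.0 - 1.2q → q_m = 36.1538.
Total external cost = MEC × q_m = 14.8 × 36.1538 = 535.0762.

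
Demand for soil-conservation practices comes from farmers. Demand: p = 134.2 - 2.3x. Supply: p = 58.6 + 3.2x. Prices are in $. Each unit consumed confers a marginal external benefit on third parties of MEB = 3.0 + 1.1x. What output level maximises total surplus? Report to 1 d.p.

Social marginal benefit = demand + MEB = 137.2 - 1.2x.
Set SMB = MC: 137.2 - 1.2x = 58.6 + 3.2x → x* = 17.8636.

x* = 17.9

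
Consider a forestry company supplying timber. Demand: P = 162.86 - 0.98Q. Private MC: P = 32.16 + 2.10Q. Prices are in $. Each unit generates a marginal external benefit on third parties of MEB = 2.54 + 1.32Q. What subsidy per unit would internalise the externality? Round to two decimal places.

Social marginal cost = private MC − MEB = 29.62 + 0.78Q.
Set SMC = demand: 29.62 + 0.78Q = 162.86 - 0.98Q → Q* = 75.7045.
The Pigouvian subsidy equals MEB at Q*: 2.54 + 1.32×75.7045 = 102.4699.

subsidy = $102.47 per unit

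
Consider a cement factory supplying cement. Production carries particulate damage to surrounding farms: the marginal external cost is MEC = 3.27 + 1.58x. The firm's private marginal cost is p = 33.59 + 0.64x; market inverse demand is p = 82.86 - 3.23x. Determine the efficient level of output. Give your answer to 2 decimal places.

Social marginal cost = private MC + MEC = 36.86 + 2.22x.
Set SMC = demand: 36.86 + 2.22x = 82.86 - 3.23x → x* = 8.4404.

x* = 8.44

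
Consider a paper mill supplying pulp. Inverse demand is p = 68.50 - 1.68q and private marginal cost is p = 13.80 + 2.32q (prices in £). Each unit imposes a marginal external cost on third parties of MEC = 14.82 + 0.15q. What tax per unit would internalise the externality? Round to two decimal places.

Social marginal cost = private MC + MEC = 28.62 + 2.47q.
Set SMC = demand: 28.62 + 2.47q = 68.50 - 1.68q → q* = 9.6096.
The Pigouvian tax equals MEC at q*: 14.82 + 0.15×9.6096 = 16.2614.

tax = £16.26 per unit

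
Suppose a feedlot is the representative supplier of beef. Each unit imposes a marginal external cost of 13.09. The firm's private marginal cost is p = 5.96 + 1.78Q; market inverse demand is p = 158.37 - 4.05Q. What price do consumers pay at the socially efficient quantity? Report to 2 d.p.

P = 61.59

Social marginal cost = private MC + MEC = 19.05 + 1.78Q.
Set SMC = demand: 19.05 + 1.78Q = 158.37 - 4.05Q → Q* = 23.8971.
Consumer price on the demand curve at Q*: 158.37 − 4.05×23.8971 = 61.5867.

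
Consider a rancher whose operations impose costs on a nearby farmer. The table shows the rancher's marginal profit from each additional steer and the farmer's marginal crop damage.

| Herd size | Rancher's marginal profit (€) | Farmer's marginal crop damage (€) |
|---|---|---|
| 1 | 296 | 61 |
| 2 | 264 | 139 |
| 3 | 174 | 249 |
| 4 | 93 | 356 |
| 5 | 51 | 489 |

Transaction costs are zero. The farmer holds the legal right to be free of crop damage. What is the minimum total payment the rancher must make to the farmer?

€200

Efficient level: marginal profit ≥ marginal crop damage through level 2, so k* = 2.
With the farmer holding the right, the rancher must at least compensate total damage at k*: 61 + 139 = 200.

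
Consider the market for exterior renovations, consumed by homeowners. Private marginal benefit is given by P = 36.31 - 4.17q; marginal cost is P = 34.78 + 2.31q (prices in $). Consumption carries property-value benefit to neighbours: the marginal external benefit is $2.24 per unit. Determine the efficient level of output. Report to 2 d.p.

q* = 0.58

Social marginal benefit = demand + MEB = 38.55 - 4.17q.
Set SMB = MC: 38.55 - 4.17q = 34.78 + 2.31q → q* = 0.5818.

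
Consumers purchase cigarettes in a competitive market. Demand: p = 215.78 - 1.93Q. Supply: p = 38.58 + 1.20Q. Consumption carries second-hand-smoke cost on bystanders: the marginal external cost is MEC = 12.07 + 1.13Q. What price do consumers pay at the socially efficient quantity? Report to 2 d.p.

P = 140.97

Social marginal benefit = demand − MEC = 203.71 - 3.06Q.
Set SMB = MC: 203.71 - 3.06Q = 38.58 + 1.20Q → Q* = 38.7629.
Consumer price on the demand curve at Q*: 215.78 − 1.93×38.7629 = 140.9676.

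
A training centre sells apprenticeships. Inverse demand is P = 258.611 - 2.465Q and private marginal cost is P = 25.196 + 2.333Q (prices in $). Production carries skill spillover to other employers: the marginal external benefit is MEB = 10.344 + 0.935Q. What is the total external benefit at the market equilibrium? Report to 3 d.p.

$1609.636

Market equilibrium (private): 25.196 + 2.333Q = 258.611 - 2.465Q → Q_m = 48.6484.
Total external benefit = ∫₀^{Q_m} (10.344 + 0.935Q) dQ = 10.344×48.6484 + ½×0.935×48.6484² = 1609.6358.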